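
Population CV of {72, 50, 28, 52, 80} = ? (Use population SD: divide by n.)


Mean = 56.4000
SD = 18.2603
CV = (18.2603/56.4000)*100 = 32.3765%

CV = 32.3765%


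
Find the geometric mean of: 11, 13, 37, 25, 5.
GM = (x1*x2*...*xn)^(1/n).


Product = 11 × 13 × 37 × 25 × 5 = 661375
GM = 661375^(1/5) = 14.5912

GM = 14.5912


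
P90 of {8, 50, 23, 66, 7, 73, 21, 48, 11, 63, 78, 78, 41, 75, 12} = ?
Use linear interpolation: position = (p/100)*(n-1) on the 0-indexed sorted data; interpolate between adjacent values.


Sorted: 7, 8, 11, 12, 21, 23, 41, 48, 50, 63, 66, 73, 75, 78, 78
n = 15
Index = 90/100 * 14 = 12.6000
Lower = data[12] = 75, Upper = data[13] = 78
P90 = 75 + 0.6000*(3) = 76.8000

P90 = 76.8000


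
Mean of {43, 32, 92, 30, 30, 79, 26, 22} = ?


Sum = 43 + 32 + 92 + 30 + 30 + 79 + 26 + 22 = 354
n = 8
Mean = 354/8 = 44.2500

Mean = 44.2500


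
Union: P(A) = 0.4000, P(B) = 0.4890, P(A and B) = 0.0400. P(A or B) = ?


P(A∪B) = 0.4000 + 0.4890 - 0.0400
= 0.8890 - 0.0400
= 0.8490

P(A∪B) = 0.8490


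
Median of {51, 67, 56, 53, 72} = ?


Sorted: 51, 53, 56, 67, 72
n = 5 (odd)
Middle value = 56

Median = 56


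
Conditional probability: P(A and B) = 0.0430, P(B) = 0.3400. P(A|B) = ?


P(A|B) = 0.0430/0.3400 = 0.1265

P(A|B) = 0.1265


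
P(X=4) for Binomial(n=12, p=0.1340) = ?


C(12,4) = 495
p^4 = 0.000322
(1-p)^8 = 0.316332
P = 495 * 0.000322 * 0.316332 = 0.0505

P(X=4) = 0.0505


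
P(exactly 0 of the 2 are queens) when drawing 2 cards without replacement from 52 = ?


Hypergeometric: P(X=0) = C(4,0)·C(48,2) / C(52,2)
= 1 × 1128 / 1326
= 1128/1326 = 0.8507

P = 0.8507


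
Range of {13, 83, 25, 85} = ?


Max = 85, Min = 13
Range = 85 - 13 = 72

Range = 72


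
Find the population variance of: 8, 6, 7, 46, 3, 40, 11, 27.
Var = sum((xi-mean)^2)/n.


Mean = 18.5000
Squared deviations: 110.2500, 156.2500, 132.2500, 756.2500, 240.2500, 462.2500, 56.2500, 72.2500
Sum = 1986.0000
Variance = 1986.0000/8 = 248.2500

Variance = 248.2500


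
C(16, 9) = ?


C(16,9) = 16!/(9! × 7!)
= 20922789888000/(362880 × 5040)
= 11440

C(16,9) = 11440


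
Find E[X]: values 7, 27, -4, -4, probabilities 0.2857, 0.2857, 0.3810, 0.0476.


E[X] = 7*0.2857 + 27*0.2857 - 4*0.3810 - 4*0.0476
= 1.9999 + 7.7139 - 1.5240 - 0.1904
= 7.9994

E[X] = 7.9994


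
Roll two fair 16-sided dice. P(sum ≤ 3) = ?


Total outcomes = 16×16 = 256
Favorable (sum ≤ 3): 3
P = 3/256 = 0.0117

P = 0.0117


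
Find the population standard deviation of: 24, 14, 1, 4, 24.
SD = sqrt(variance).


Mean = 13.4000
Variance = 93.4400
SD = sqrt(93.4400) = 9.6664

SD = 9.6664


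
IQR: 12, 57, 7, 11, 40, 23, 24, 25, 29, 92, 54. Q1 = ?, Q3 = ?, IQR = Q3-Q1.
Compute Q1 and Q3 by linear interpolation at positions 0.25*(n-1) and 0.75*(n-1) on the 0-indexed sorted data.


Sorted: 7, 11, 12, 23, 24, 25, 29, 40, 54, 57, 92
Q1 (25th %ile) = 17.5000
Q3 (75th %ile) = 47.0000
IQR = 47.0000 - 17.5000 = 29.5000

IQR = 29.5000


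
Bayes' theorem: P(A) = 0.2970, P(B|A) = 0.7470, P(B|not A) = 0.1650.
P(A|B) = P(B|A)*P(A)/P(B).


P(B) = P(B|A)*P(A) + P(B|A')*P(A')
= 0.7470*0.2970 + 0.1650*0.7030
= 0.221859 + 0.115995 = 0.337854
P(A|B) = 0.221859/0.337854 = 0.6567

P(A|B) = 0.6567


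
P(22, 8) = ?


P(22,8) = 22!/14!
= 1124000727777607680000/87178291200
= 12893126400

P(22,8) = 12893126400


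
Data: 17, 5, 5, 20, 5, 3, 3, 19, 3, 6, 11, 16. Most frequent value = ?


Frequencies: 3:3, 5:3, 6:1, 11:1, 16:1, 17:1, 19:1, 20:1
Max frequency = 3
Mode = 3, 5

Mode = 3, 5


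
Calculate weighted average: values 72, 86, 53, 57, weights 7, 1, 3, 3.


Numerator = 72*7 + 86*1 + 53*3 + 57*3 = 920
Denominator = 7 + 1 + 3 + 3 = 14
WM = 920/14 = 65.7143

WM = 65.7143


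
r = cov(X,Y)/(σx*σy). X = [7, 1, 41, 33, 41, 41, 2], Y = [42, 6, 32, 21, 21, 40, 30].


Mean X = 23.7143, Mean Y = 27.4286
SD X = 17.926152, SD Y = 11.586410
Cov = 44.693878
r = 44.693878/(17.926152*11.586410) = 0.2152

r = 0.2152


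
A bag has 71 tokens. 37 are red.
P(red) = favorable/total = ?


P = 37/71 = 0.5211

P = 0.5211


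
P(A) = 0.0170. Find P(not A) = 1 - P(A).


P(not A) = 1 - 0.0170 = 0.9830

P(not A) = 0.9830


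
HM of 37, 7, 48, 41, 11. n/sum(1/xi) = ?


Sum of reciprocals = 1/37 + 1/7 + 1/48 + 1/41 + 1/11 = 0.306017
HM = 5/0.306017 = 16.3390

HM = 16.3390


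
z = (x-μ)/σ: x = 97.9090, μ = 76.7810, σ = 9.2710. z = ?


z = (97.9090 - 76.7810)/9.2710
= 21.1280/9.2710
= 2.2789

z = 2.2789


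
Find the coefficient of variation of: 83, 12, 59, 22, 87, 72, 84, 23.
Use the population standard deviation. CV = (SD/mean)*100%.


Mean = 55.2500
SD = 29.4013
CV = (29.4013/55.2500)*100 = 53.2151%

CV = 53.2151%


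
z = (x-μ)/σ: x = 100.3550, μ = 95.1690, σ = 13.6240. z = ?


z = (100.3550 - 95.1690)/13.6240
= 5.1860/13.6240
= 0.3807

z = 0.3807


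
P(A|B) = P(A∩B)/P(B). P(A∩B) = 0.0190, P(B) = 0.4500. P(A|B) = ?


P(A|B) = 0.0190/0.4500 = 0.0422

P(A|B) = 0.0422


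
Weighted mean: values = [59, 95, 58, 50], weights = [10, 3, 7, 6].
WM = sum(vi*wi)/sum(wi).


Numerator = 59*10 + 95*3 + 58*7 + 50*6 = 1581
Denominator = 10 + 3 + 7 + 6 = 26
WM = 1581/26 = 60.8077

WM = 60.8077


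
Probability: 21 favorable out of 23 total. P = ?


P = 21/23 = 0.9130

P = 0.9130


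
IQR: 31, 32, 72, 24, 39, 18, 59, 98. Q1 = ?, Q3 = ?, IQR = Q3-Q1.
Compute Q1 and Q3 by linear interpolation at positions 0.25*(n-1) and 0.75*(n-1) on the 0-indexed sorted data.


Sorted: 18, 24, 31, 32, 39, 59, 72, 98
Q1 (25th %ile) = 29.2500
Q3 (75th %ile) = 62.2500
IQR = 62.2500 - 29.2500 = 33.0000

IQR = 33.0000


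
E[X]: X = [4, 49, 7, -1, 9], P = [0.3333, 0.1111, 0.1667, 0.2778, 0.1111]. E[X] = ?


E[X] = 4*0.3333 + 49*0.1111 + 7*0.1667 - 1*0.2778 + 9*0.1111
= 1.3332 + 5.4439 + 1.1669 - 0.2778 + 0.9999
= 8.6661

E[X] = 8.6661


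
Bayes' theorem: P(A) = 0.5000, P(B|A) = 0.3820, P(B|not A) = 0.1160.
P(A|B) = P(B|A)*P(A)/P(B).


P(B) = P(B|A)*P(A) + P(B|A')*P(A')
= 0.3820*0.5000 + 0.1160*0.5000
= 0.191000 + 0.058000 = 0.249000
P(A|B) = 0.191000/0.249000 = 0.7671

P(A|B) = 0.7671


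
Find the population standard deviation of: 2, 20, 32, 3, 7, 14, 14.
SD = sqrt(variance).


Mean = 13.1429
Variance = 95.5510
SD = sqrt(95.5510) = 9.7750

SD = 9.7750


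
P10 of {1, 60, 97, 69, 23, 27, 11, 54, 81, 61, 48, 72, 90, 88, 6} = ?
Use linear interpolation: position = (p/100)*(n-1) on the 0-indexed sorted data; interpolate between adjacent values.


Sorted: 1, 6, 11, 23, 27, 48, 54, 60, 61, 69, 72, 81, 88, 90, 97
n = 15
Index = 10/100 * 14 = 1.4000
Lower = data[1] = 6, Upper = data[2] = 11
P10 = 6 + 0.4000*(5) = 8.0000

P10 = 8.0000


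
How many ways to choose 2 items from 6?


C(6,2) = 6!/(2! × 4!)
= 720/(2 × 24)
= 15

C(6,2) = 15


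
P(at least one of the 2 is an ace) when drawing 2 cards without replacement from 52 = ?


P(at least one) = 1 - P(none)
P(none) = (48/52) × (47/51) = 0.850679
P(at least one) = 1 - 0.850679 = 0.1493

P = 0.1493


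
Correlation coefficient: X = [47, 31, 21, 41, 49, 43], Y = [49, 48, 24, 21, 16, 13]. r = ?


Mean X = 38.6667, Mean Y = 28.5000
SD X = 9.758187, SD Y = 14.568802
Cov = -18.833333
r = -18.833333/(9.758187*14.568802) = -0.1325

r = -0.1325


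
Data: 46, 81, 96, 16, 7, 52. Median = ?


Sorted: 7, 16, 46, 52, 81, 96
n = 6 (even)
Middle values: 46 and 52
Median = (46+52)/2 = 49.0000

Median = 49.0000


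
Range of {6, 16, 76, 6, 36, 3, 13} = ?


Max = 76, Min = 3
Range = 76 - 3 = 73

Range = 73


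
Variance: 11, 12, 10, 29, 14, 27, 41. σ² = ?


Mean = 20.5714
Squared deviations: 91.6122, 73.4694, 111.7551, 71.0408, 43.1837, 41.3265, 417.3265
Sum = 849.7143
Variance = 849.7143/7 = 121.3878

Variance = 121.3878


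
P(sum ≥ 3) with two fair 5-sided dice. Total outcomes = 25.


Total outcomes = 5×5 = 25
Favorable (sum ≥ 3): 24
P = 24/25 = 0.9600

P = 0.9600


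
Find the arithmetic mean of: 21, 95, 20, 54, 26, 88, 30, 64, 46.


Sum = 21 + 95 + 20 + 54 + 26 + 88 + 30 + 64 + 46 = 444
n = 9
Mean = 444/9 = 49.3333

Mean = 49.3333


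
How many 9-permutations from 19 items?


P(19,9) = 19!/10!
= 121645100408832000/3628800
= 33522128640

P(19,9) = 33522128640


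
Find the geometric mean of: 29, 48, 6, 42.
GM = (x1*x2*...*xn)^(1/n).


Product = 29 × 48 × 6 × 42 = 350784
GM = 350784^(1/4) = 24.3366

GM = 24.3366


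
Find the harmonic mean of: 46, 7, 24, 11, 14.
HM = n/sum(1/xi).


Sum of reciprocals = 1/46 + 1/7 + 1/24 + 1/11 + 1/14 = 0.368601
HM = 5/0.368601 = 13.5648

HM = 13.5648


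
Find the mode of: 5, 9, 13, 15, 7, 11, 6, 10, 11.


Frequencies: 5:1, 6:1, 7:1, 9:1, 10:1, 11:2, 13:1, 15:1
Max frequency = 2
Mode = 11

Mode = 11


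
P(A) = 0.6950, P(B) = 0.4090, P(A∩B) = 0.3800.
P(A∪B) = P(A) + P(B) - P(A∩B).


P(A∪B) = 0.6950 + 0.4090 - 0.3800
= 1.1040 - 0.3800
= 0.7240

P(A∪B) = 0.7240


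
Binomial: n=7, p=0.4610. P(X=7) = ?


C(7,7) = 1
p^7 = 0.004425
(1-p)^0 = 1.000000
P = 1 * 0.004425 * 1.000000 = 0.0044

P(X=7) = 0.0044


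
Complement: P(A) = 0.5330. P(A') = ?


P(not A) = 1 - 0.5330 = 0.4670

P(not A) = 0.4670


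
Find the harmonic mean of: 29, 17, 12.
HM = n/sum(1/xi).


Sum of reciprocals = 1/29 + 1/17 + 1/12 = 0.176640
HM = 3/0.176640 = 16.9837

HM = 16.9837


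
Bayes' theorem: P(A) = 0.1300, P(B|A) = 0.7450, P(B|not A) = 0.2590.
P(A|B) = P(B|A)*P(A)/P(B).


P(B) = P(B|A)*P(A) + P(B|A')*P(A')
= 0.7450*0.1300 + 0.2590*0.8700
= 0.096850 + 0.225330 = 0.322180
P(A|B) = 0.096850/0.322180 = 0.3006

P(A|B) = 0.3006


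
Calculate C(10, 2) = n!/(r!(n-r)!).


C(10,2) = 10!/(2! × 8!)
= 3628800/(2 × 40320)
= 45

C(10,2) = 45


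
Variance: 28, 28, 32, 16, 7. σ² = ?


Mean = 22.2000
Squared deviations: 33.6400, 33.6400, 96.0400, 38.4400, 231.0400
Sum = 432.8000
Variance = 432.8000/5 = 86.5600

Variance = 86.5600


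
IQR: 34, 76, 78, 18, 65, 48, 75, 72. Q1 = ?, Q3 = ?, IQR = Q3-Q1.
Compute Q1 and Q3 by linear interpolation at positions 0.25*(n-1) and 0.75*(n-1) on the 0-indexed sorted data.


Sorted: 18, 34, 48, 65, 72, 75, 76, 78
Q1 (25th %ile) = 44.5000
Q3 (75th %ile) = 75.2500
IQR = 75.2500 - 44.5000 = 30.7500

IQR = 30.7500


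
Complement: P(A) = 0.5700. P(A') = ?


P(not A) = 1 - 0.5700 = 0.4300

P(not A) = 0.4300


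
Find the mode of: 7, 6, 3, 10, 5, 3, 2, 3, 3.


Frequencies: 2:1, 3:4, 5:1, 6:1, 7:1, 10:1
Max frequency = 4
Mode = 3

Mode = 3


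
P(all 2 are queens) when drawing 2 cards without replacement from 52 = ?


P(all queens) = (4/52) × (3/51)
= 0.0045

P = 0.0045


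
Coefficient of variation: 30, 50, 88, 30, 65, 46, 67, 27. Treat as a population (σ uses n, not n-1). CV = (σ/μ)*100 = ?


Mean = 50.3750
SD = 20.3159
CV = (20.3159/50.3750)*100 = 40.3293%

CV = 40.3293%


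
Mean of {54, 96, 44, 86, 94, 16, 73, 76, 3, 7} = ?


Sum = 54 + 96 + 44 + 86 + 94 + 16 + 73 + 76 + 3 + 7 = 549
n = 10
Mean = 549/10 = 54.9000

Mean = 54.9000


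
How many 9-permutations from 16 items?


P(16,9) = 16!/7!
= 20922789888000/5040
= 4151347200

P(16,9) = 4151347200


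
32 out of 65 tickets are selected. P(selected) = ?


P = 32/65 = 0.4923

P = 0.4923


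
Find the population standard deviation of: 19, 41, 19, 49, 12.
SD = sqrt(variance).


Mean = 28.0000
Variance = 205.6000
SD = sqrt(205.6000) = 14.3388

SD = 14.3388


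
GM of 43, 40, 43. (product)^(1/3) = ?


Product = 43 × 40 × 43 = 73960
GM = 73960^(1/3) = 41.9758

GM = 41.9758


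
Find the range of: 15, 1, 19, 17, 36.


Max = 36, Min = 1
Range = 36 - 1 = 35

Range = 35


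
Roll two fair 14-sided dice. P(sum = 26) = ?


Total outcomes = 14×14 = 196
Favorable (sum = 26): 3
P = 3/196 = 0.0153

P = 0.0153


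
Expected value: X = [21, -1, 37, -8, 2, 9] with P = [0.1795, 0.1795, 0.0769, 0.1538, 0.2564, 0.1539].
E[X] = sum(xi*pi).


E[X] = 21*0.1795 - 1*0.1795 + 37*0.0769 - 8*0.1538 + 2*0.2564 + 9*0.1539
= 3.7695 - 0.1795 + 2.8453 - 1.2304 + 0.5128 + 1.3851
= 7.1028

E[X] = 7.1028


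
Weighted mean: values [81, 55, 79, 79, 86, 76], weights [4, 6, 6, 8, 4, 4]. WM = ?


Numerator = 81*4 + 55*6 + 79*6 + 79*8 + 86*4 + 76*4 = 2408
Denominator = 4 + 6 + 6 + 8 + 4 + 4 = 32
WM = 2408/32 = 75.2500

WM = 75.2500


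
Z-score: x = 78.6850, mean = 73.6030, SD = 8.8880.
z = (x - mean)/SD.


z = (78.6850 - 73.6030)/8.8880
= 5.0820/8.8880
= 0.5718

z = 0.5718


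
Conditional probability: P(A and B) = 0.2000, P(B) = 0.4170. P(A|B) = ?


P(A|B) = 0.2000/0.4170 = 0.4796

P(A|B) = 0.4796


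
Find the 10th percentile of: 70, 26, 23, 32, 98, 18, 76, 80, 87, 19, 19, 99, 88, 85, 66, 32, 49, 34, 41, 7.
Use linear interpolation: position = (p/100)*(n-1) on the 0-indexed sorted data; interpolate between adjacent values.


Sorted: 7, 18, 19, 19, 23, 26, 32, 32, 34, 41, 49, 66, 70, 76, 80, 85, 87, 88, 98, 99
n = 20
Index = 10/100 * 19 = 1.9000
Lower = data[1] = 18, Upper = data[2] = 19
P10 = 18 + 0.9000*(1) = 18.9000

P10 = 18.9000


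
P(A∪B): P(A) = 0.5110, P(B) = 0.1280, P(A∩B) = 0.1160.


P(A∪B) = 0.5110 + 0.1280 - 0.1160
= 0.6390 - 0.1160
= 0.5230

P(A∪B) = 0.5230


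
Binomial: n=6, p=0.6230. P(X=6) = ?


C(6,6) = 1
p^6 = 0.058469
(1-p)^0 = 1.000000
P = 1 * 0.058469 * 1.000000 = 0.0585

P(X=6) = 0.0585


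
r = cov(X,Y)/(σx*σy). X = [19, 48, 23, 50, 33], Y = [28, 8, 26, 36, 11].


Mean X = 34.6000, Mean Y = 21.8000
SD X = 12.626955, SD Y = 10.628264
Cov = -18.880000
r = -18.880000/(12.626955*10.628264) = -0.1407

r = -0.1407


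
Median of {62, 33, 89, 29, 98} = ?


Sorted: 29, 33, 62, 89, 98
n = 5 (odd)
Middle value = 62

Median = 62


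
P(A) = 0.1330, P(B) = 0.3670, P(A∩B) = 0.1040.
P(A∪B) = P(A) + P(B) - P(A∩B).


P(A∪B) = 0.1330 + 0.3670 - 0.1040
= 0.5000 - 0.1040
= 0.3960

P(A∪B) = 0.3960


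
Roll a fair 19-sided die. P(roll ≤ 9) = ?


Favorable outcomes (roll ≤ 9): 9
Total outcomes = 19
P = 9/19 = 0.4737

P = 0.4737


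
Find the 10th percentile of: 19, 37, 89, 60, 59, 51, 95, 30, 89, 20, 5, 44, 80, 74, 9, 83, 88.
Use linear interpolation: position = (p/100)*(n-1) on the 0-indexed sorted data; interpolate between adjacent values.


Sorted: 5, 9, 19, 20, 30, 37, 44, 51, 59, 60, 74, 80, 83, 88, 89, 89, 95
n = 17
Index = 10/100 * 16 = 1.6000
Lower = data[1] = 9, Upper = data[2] = 19
P10 = 9 + 0.6000*(10) = 15.0000

P10 = 15.0000


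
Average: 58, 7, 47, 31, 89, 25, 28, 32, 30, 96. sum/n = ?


Sum = 58 + 7 + 47 + 31 + 89 + 25 + 28 + 32 + 30 + 96 = 443
n = 10
Mean = 443/10 = 44.3000

Mean = 44.3000


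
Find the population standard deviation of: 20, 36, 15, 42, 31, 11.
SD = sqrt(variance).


Mean = 25.8333
Variance = 127.1389
SD = sqrt(127.1389) = 11.2756

SD = 11.2756


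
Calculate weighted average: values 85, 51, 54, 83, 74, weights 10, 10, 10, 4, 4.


Numerator = 85*10 + 51*10 + 54*10 + 83*4 + 74*4 = 2528
Denominator = 10 + 10 + 10 + 4 + 4 = 38
WM = 2528/38 = 66.5263

WM = 66.5263


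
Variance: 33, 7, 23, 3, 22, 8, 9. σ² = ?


Mean = 15.0000
Squared deviations: 324.0000, 64.0000, 64.0000, 144.0000, 49.0000, 49.0000, 36.0000
Sum = 730.0000
Variance = 730.0000/7 = 104.2857

Variance = 104.2857


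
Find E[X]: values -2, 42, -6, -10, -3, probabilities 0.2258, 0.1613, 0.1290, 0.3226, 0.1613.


E[X] = -2*0.2258 + 42*0.1613 - 6*0.1290 - 10*0.3226 - 3*0.1613
= -0.4516 + 6.7746 - 0.7740 - 3.2260 - 0.4839
= 1.8391

E[X] = 1.8391


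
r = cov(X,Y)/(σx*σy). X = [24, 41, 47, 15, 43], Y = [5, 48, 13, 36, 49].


Mean X = 34.0000, Mean Y = 30.2000
SD X = 12.328828, SD Y = 18.082035
Cov = 42.400000
r = 42.400000/(12.328828*18.082035) = 0.1902

r = 0.1902


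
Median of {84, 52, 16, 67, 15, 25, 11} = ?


Sorted: 11, 15, 16, 25, 52, 67, 84
n = 7 (odd)
Middle value = 25

Median = 25


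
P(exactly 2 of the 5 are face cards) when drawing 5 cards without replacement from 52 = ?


Hypergeometric: P(X=2) = C(12,2)·C(40,3) / C(52,5)
= 66 × 9880 / 2598960
= 652080/2598960 = 0.2509

P = 0.2509


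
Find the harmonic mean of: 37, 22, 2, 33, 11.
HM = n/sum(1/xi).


Sum of reciprocals = 1/37 + 1/22 + 1/2 + 1/33 + 1/11 = 0.693694
HM = 5/0.693694 = 7.2078

HM = 7.2078


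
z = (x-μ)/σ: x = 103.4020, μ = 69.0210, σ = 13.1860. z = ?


z = (103.4020 - 69.0210)/13.1860
= 34.3810/13.1860
= 2.6074

z = 2.6074


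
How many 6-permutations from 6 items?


P(6,6) = 6!/0!
= 720/1
= 720

P(6,6) = 720


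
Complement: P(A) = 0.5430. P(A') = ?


P(not A) = 1 - 0.5430 = 0.4570

P(not A) = 0.4570


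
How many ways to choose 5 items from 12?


C(12,5) = 12!/(5! × 7!)
= 479001600/(120 × 5040)
= 792

C(12,5) = 792


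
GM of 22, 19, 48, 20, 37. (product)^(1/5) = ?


Product = 22 × 19 × 48 × 20 × 37 = 14847360
GM = 14847360^(1/5) = 27.1850

GM = 27.1850


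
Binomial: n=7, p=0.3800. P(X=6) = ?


C(7,6) = 7
p^6 = 0.003011
(1-p)^1 = 0.620000
P = 7 * 0.003011 * 0.620000 = 0.0131

P(X=6) = 0.0131


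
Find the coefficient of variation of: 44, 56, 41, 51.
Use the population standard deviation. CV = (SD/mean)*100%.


Mean = 48.0000
SD = 5.8737
CV = (5.8737/48.0000)*100 = 12.2368%

CV = 12.2368%


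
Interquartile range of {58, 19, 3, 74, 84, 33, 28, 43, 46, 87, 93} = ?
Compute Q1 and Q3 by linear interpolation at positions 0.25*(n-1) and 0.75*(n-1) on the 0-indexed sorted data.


Sorted: 3, 19, 28, 33, 43, 46, 58, 74, 84, 87, 93
Q1 (25th %ile) = 30.5000
Q3 (75th %ile) = 79.0000
IQR = 79.0000 - 30.5000 = 48.5000

IQR = 48.5000


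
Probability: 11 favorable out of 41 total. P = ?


P = 11/41 = 0.2683

P = 0.2683


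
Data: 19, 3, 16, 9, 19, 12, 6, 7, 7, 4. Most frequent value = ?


Frequencies: 3:1, 4:1, 6:1, 7:2, 9:1, 12:1, 16:1, 19:2
Max frequency = 2
Mode = 7, 19

Mode = 7, 19


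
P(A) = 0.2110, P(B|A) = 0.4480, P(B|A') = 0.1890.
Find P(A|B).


P(B) = P(B|A)*P(A) + P(B|A')*P(A')
= 0.4480*0.2110 + 0.1890*0.7890
= 0.094528 + 0.149121 = 0.243649
P(A|B) = 0.094528/0.243649 = 0.3880

P(A|B) = 0.3880


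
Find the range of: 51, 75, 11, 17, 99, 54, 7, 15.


Max = 99, Min = 7
Range = 99 - 7 = 92

Range = 92


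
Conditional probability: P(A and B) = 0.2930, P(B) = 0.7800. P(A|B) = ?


P(A|B) = 0.2930/0.7800 = 0.3756

P(A|B) = 0.3756


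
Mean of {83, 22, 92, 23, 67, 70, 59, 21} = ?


Sum = 83 + 22 + 92 + 23 + 67 + 70 + 59 + 21 = 437
n = 8
Mean = 437/8 = 54.6250

Mean = 54.6250


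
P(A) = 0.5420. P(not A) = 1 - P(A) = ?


P(not A) = 1 - 0.5420 = 0.4580

P(not A) = 0.4580


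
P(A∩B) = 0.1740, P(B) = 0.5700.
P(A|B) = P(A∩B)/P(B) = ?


P(A|B) = 0.1740/0.5700 = 0.3053

P(A|B) = 0.3053


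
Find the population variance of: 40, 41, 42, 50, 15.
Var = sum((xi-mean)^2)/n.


Mean = 37.6000
Squared deviations: 5.7600, 11.5600, 19.3600, 153.7600, 510.7600
Sum = 701.2000
Variance = 701.2000/5 = 140.2400

Variance = 140.2400


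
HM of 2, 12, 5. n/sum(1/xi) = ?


Sum of reciprocals = 1/2 + 1/12 + 1/5 = 0.783333
HM = 3/0.783333 = 3.8298

HM = 3.8298


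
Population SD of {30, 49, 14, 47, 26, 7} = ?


Mean = 28.8333
Variance = 240.4722
SD = sqrt(240.4722) = 15.5072

SD = 15.5072


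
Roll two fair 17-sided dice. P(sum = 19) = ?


Total outcomes = 17×17 = 289
Favorable (sum = 19): 16
P = 16/289 = 0.0554

P = 0.0554


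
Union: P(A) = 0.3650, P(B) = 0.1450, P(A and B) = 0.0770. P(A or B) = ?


P(A∪B) = 0.3650 + 0.1450 - 0.0770
= 0.5100 - 0.0770
= 0.4330

P(A∪B) = 0.4330


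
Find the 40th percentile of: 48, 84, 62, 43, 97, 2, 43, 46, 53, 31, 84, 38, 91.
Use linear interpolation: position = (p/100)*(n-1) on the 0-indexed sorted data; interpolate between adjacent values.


Sorted: 2, 31, 38, 43, 43, 46, 48, 53, 62, 84, 84, 91, 97
n = 13
Index = 40/100 * 12 = 4.8000
Lower = data[4] = 43, Upper = data[5] = 46
P40 = 43 + 0.8000*(3) = 45.4000

P40 = 45.4000


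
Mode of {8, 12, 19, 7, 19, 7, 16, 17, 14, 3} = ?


Frequencies: 3:1, 7:2, 8:1, 12:1, 14:1, 16:1, 17:1, 19:2
Max frequency = 2
Mode = 7, 19

Mode = 7, 19


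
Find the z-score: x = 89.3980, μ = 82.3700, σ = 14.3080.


z = (89.3980 - 82.3700)/14.3080
= 7.0280/14.3080
= 0.4912

z = 0.4912


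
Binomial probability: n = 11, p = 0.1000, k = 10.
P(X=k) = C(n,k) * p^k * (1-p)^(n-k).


C(11,10) = 11
p^10 = 1.000000e-10
(1-p)^1 = 0.900000
P = 11 * 1.000000e-10 * 0.900000 = 9.9000e-10

P(X=10) = 9.9000e-10


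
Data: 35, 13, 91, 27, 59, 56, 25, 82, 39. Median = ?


Sorted: 13, 25, 27, 35, 39, 56, 59, 82, 91
n = 9 (odd)
Middle value = 39

Median = 39


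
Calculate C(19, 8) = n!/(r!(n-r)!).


C(19,8) = 19!/(8! × 11!)
= 121645100408832000/(40320 × 39916800)
= 75582

C(19,8) = 75582


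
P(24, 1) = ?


P(24,1) = 24!/23!
= 620448401733239439360000/25852016738884976640000
= 24

P(24,1) = 24


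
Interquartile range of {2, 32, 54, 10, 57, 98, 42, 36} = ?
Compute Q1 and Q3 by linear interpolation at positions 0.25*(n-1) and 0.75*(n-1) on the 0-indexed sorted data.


Sorted: 2, 10, 32, 36, 42, 54, 57, 98
Q1 (25th %ile) = 26.5000
Q3 (75th %ile) = 54.7500
IQR = 54.7500 - 26.5000 = 28.2500

IQR = 28.2500


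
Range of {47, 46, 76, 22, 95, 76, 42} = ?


Max = 95, Min = 22
Range = 95 - 22 = 73

Range = 73


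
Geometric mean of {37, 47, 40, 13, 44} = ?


Product = 37 × 47 × 40 × 13 × 44 = 39788320
GM = 39788320^(1/5) = 33.1094

GM = 33.1094


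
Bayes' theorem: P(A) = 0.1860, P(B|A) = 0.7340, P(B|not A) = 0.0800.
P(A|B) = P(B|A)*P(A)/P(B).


P(B) = P(B|A)*P(A) + P(B|A')*P(A')
= 0.7340*0.1860 + 0.0800*0.8140
= 0.136524 + 0.065120 = 0.201644
P(A|B) = 0.136524/0.201644 = 0.6771

P(A|B) = 0.6771


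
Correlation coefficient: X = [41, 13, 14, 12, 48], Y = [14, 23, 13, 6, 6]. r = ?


Mean X = 25.6000, Mean Y = 12.4000
SD X = 15.602564, SD Y = 6.280127
Cov = -34.440000
r = -34.440000/(15.602564*6.280127) = -0.3515

r = -0.3515


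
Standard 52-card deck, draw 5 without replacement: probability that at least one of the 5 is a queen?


P(at least one) = 1 - P(none)
P(none) = (48/52) × (47/51) × (46/50) × (45/49) × (44/48) = 0.658842
P(at least one) = 1 - 0.658842 = 0.3412

P = 0.3412


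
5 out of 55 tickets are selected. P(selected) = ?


P = 5/55 = 0.0909

P = 0.0909


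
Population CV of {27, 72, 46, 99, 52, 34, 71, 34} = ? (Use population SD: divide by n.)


Mean = 54.3750
SD = 23.0051
CV = (23.0051/54.3750)*100 = 42.3082%

CV = 42.3082%


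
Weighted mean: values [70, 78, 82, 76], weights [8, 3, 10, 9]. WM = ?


Numerator = 70*8 + 78*3 + 82*10 + 76*9 = 2298
Denominator = 8 + 3 + 10 + 9 = 30
WM = 2298/30 = 76.6000

WM = 76.6000


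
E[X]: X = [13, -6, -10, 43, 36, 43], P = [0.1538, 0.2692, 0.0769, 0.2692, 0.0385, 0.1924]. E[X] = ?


E[X] = 13*0.1538 - 6*0.2692 - 10*0.0769 + 43*0.2692 + 36*0.0385 + 43*0.1924
= 1.9994 - 1.6152 - 0.7690 + 11.5756 + 1.3860 + 8.2732
= 20.8500

E[X] = 20.8500


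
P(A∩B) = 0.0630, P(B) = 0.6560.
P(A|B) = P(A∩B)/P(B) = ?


P(A|B) = 0.0630/0.6560 = 0.0960

P(A|B) = 0.0960


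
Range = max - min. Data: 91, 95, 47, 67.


Max = 95, Min = 47
Range = 95 - 47 = 48

Range = 48


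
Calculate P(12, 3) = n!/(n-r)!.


P(12,3) = 12!/9!
= 479001600/362880
= 1320

P(12,3) = 1320


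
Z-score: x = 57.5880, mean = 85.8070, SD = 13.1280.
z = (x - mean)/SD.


z = (57.5880 - 85.8070)/13.1280
= -28.2190/13.1280
= -2.1495

z = -2.1495


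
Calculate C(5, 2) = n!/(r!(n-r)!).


C(5,2) = 5!/(2! × 3!)
= 120/(2 × 6)
= 10

C(5,2) = 10


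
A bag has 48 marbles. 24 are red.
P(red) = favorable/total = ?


P = 24/48 = 0.5000

P = 0.5000


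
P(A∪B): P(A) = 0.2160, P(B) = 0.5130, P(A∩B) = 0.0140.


P(A∪B) = 0.2160 + 0.5130 - 0.0140
= 0.7290 - 0.0140
= 0.7150

P(A∪B) = 0.7150


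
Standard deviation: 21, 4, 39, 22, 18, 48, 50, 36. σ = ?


Mean = 29.7500
Variance = 225.6875
SD = sqrt(225.6875) = 15.0229

SD = 15.0229


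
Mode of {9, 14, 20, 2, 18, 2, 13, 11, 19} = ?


Frequencies: 2:2, 9:1, 11:1, 13:1, 14:1, 18:1, 19:1, 20:1
Max frequency = 2
Mode = 2

Mode = 2


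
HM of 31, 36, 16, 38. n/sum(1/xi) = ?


Sum of reciprocals = 1/31 + 1/36 + 1/16 + 1/38 = 0.148852
HM = 4/0.148852 = 26.8724

HM = 26.8724


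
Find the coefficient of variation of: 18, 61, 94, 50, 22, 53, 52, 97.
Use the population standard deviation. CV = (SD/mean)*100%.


Mean = 55.8750
SD = 26.9511
CV = (26.9511/55.8750)*100 = 48.2346%

CV = 48.2346%


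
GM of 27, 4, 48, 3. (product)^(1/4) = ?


Product = 27 × 4 × 48 × 3 = 15552
GM = 15552^(1/4) = 11.1673

GM = 11.1673


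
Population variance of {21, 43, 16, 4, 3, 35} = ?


Mean = 20.3333
Squared deviations: 0.4444, 513.7778, 18.7778, 266.7778, 300.4444, 215.1111
Sum = 1315.3333
Variance = 1315.3333/6 = 219.2222

Variance = 219.2222


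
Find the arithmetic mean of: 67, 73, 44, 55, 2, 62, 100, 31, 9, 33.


Sum = 67 + 73 + 44 + 55 + 2 + 62 + 100 + 31 + 9 + 33 = 476
n = 10
Mean = 476/10 = 47.6000

Mean = 47.6000


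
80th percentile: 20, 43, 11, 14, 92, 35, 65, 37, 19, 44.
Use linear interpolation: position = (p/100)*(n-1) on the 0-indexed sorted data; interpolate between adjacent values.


Sorted: 11, 14, 19, 20, 35, 37, 43, 44, 65, 92
n = 10
Index = 80/100 * 9 = 7.2000
Lower = data[7] = 44, Upper = data[8] = 65
P80 = 44 + 0.2000*(21) = 48.2000

P80 = 48.2000


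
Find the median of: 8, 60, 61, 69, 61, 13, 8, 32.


Sorted: 8, 8, 13, 32, 60, 61, 61, 69
n = 8 (even)
Middle values: 32 and 60
Median = (32+60)/2 = 46.0000

Median = 46.0000


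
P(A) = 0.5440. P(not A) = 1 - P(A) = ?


P(not A) = 1 - 0.5440 = 0.4560

P(not A) = 0.4560


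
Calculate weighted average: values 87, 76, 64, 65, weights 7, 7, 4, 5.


Numerator = 87*7 + 76*7 + 64*4 + 65*5 = 1722
Denominator = 7 + 7 + 4 + 5 = 23
WM = 1722/23 = 74.8696

WM = 74.8696


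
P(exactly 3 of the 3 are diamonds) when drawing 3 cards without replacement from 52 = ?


Hypergeometric: P(X=3) = C(13,3)·C(39,0) / C(52,3)
= 286 × 1 / 22100
= 286/22100 = 0.0129

P = 0.0129


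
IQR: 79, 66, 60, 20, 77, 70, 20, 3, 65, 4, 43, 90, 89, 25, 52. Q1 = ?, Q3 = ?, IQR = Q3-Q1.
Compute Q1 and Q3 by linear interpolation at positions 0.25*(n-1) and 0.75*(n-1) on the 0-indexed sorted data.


Sorted: 3, 4, 20, 20, 25, 43, 52, 60, 65, 66, 70, 77, 79, 89, 90
Q1 (25th %ile) = 22.5000
Q3 (75th %ile) = 73.5000
IQR = 73.5000 - 22.5000 = 51.0000

IQR = 51.0000


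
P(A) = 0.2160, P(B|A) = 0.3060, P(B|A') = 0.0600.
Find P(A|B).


P(B) = P(B|A)*P(A) + P(B|A')*P(A')
= 0.3060*0.2160 + 0.0600*0.7840
= 0.066096 + 0.047040 = 0.113136
P(A|B) = 0.066096/0.113136 = 0.5842

P(A|B) = 0.5842


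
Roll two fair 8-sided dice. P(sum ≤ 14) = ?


Total outcomes = 8×8 = 64
Favorable (sum ≤ 14): 61
P = 61/64 = 0.9531

P = 0.9531


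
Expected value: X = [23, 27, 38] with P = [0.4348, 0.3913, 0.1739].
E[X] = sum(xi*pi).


E[X] = 23*0.4348 + 27*0.3913 + 38*0.1739
= 10.0004 + 10.5651 + 6.6082
= 27.1737

E[X] = 27.1737


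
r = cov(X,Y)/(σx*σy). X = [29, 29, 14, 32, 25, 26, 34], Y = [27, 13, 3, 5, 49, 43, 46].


Mean X = 27.0000, Mean Y = 26.5714
SD X = 6.047432, SD Y = 18.344771
Cov = 35.285714
r = 35.285714/(6.047432*18.344771) = 0.3181

r = 0.3181


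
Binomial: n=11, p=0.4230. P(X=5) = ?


C(11,5) = 462
p^5 = 0.013543
(1-p)^6 = 0.036902
P = 462 * 0.013543 * 0.036902 = 0.2309

P(X=5) = 0.2309


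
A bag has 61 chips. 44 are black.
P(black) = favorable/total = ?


P = 44/61 = 0.7213

P = 0.7213


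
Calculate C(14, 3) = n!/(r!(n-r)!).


C(14,3) = 14!/(3! × 11!)
= 87178291200/(6 × 39916800)
= 364

C(14,3) = 364


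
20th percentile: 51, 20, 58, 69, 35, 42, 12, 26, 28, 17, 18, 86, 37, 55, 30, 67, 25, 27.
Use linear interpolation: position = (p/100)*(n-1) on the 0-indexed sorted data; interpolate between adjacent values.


Sorted: 12, 17, 18, 20, 25, 26, 27, 28, 30, 35, 37, 42, 51, 55, 58, 67, 69, 86
n = 18
Index = 20/100 * 17 = 3.4000
Lower = data[3] = 20, Upper = data[4] = 25
P20 = 20 + 0.4000*(5) = 22.0000

P20 = 22.0000


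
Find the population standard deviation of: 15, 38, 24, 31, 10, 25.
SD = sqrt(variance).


Mean = 23.8333
Variance = 87.1389
SD = sqrt(87.1389) = 9.3348

SD = 9.3348


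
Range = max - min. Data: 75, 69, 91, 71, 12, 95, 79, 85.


Max = 95, Min = 12
Range = 95 - 12 = 83

Range = 83


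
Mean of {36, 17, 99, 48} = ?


Sum = 36 + 17 + 99 + 48 = 200
n = 4
Mean = 200/4 = 50.0000

Mean = 50.0000


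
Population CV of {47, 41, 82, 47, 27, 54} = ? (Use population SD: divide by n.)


Mean = 49.6667
SD = 16.6700
CV = (16.6700/49.6667)*100 = 33.5638%

CV = 33.5638%


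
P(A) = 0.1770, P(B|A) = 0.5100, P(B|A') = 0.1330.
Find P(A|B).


P(B) = P(B|A)*P(A) + P(B|A')*P(A')
= 0.5100*0.1770 + 0.1330*0.8230
= 0.090270 + 0.109459 = 0.199729
P(A|B) = 0.090270/0.199729 = 0.4520

P(A|B) = 0.4520


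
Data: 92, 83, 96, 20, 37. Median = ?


Sorted: 20, 37, 83, 92, 96
n = 5 (odd)
Middle value = 83

Median = 83


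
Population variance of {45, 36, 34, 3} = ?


Mean = 29.5000
Squared deviations: 240.2500, 42.2500, 20.2500, 702.2500
Sum = 1005.0000
Variance = 1005.0000/4 = 251.2500

Variance = 251.2500


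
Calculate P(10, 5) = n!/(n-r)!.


P(10,5) = 10!/5!
= 3628800/120
= 30240

P(10,5) = 30240


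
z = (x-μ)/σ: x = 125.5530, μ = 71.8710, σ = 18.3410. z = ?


z = (125.5530 - 71.8710)/18.3410
= 53.6820/18.3410
= 2.9269

z = 2.9269


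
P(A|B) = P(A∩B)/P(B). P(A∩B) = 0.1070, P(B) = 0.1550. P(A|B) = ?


P(A|B) = 0.1070/0.1550 = 0.6903

P(A|B) = 0.6903


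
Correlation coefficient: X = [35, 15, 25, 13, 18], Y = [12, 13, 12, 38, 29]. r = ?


Mean X = 21.2000, Mean Y = 20.8000
SD X = 8.009994, SD Y = 10.759182
Cov = -54.760000
r = -54.760000/(8.009994*10.759182) = -0.6354

r = -0.6354


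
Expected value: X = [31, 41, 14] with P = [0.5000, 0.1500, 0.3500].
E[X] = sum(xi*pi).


E[X] = 31*0.5000 + 41*0.1500 + 14*0.3500
= 15.5000 + 6.1500 + 4.9000
= 26.5500

E[X] = 26.5500


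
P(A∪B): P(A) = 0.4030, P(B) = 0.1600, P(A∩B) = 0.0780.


P(A∪B) = 0.4030 + 0.1600 - 0.0780
= 0.5630 - 0.0780
= 0.4850

P(A∪B) = 0.4850


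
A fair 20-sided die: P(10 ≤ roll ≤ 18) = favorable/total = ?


Favorable outcomes (10 ≤ roll ≤ 18): 9
Total outcomes = 20
P = 9/20 = 0.4500

P = 0.4500


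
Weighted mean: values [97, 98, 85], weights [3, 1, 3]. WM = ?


Numerator = 97*3 + 98*1 + 85*3 = 644
Denominator = 3 + 1 + 3 = 7
WM = 644/7 = 92.0000

WM = 92.0000


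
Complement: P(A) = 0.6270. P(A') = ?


P(not A) = 1 - 0.6270 = 0.3730

P(not A) = 0.3730


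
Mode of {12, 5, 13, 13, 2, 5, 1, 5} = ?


Frequencies: 1:1, 2:1, 5:3, 12:1, 13:2
Max frequency = 3
Mode = 5

Mode = 5


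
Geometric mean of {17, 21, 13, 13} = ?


Product = 17 × 21 × 13 × 13 = 60333
GM = 60333^(1/4) = 15.6725

GM = 15.6725


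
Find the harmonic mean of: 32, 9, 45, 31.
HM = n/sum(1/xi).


Sum of reciprocals = 1/32 + 1/9 + 1/45 + 1/31 = 0.196841
HM = 4/0.196841 = 20.3209

HM = 20.3209


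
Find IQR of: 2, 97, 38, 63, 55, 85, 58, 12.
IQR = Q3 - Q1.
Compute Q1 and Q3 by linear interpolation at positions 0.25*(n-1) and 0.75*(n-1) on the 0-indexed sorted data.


Sorted: 2, 12, 38, 55, 58, 63, 85, 97
Q1 (25th %ile) = 31.5000
Q3 (75th %ile) = 68.5000
IQR = 68.5000 - 31.5000 = 37.0000

IQR = 37.0000


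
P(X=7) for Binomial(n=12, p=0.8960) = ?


C(12,7) = 792
p^7 = 0.463613
(1-p)^5 = 1.216653e-05
P = 792 * 0.463613 * 1.216653e-05 = 0.0045

P(X=7) = 0.0045


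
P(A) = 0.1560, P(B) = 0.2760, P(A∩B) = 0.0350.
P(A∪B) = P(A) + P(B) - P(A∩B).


P(A∪B) = 0.1560 + 0.2760 - 0.0350
= 0.4320 - 0.0350
= 0.3970

P(A∪B) = 0.3970


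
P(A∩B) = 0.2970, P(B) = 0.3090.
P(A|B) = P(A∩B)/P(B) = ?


P(A|B) = 0.2970/0.3090 = 0.9612

P(A|B) = 0.9612


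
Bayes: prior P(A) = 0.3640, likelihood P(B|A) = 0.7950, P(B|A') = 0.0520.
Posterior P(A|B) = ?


P(B) = P(B|A)*P(A) + P(B|A')*P(A')
= 0.7950*0.3640 + 0.0520*0.6360
= 0.289380 + 0.033072 = 0.322452
P(A|B) = 0.289380/0.322452 = 0.8974

P(A|B) = 0.8974


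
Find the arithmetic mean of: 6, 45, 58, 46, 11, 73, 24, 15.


Sum = 6 + 45 + 58 + 46 + 11 + 73 + 24 + 15 = 278
n = 8
Mean = 278/8 = 34.7500

Mean = 34.7500


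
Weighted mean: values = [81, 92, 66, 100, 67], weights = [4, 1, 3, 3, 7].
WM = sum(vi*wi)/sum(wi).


Numerator = 81*4 + 92*1 + 66*3 + 100*3 + 67*7 = 1383
Denominator = 4 + 1 + 3 + 3 + 7 = 18
WM = 1383/18 = 76.8333

WM = 76.8333


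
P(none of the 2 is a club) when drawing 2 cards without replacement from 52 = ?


P(no clubs) = (39/52) × (38/51)
= 0.5588

P = 0.5588


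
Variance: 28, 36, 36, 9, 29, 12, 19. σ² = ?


Mean = 24.1429
Squared deviations: 14.8776, 140.5918, 140.5918, 229.3061, 23.5918, 147.4490, 26.4490
Sum = 722.8571
Variance = 722.8571/7 = 103.2653

Variance = 103.2653


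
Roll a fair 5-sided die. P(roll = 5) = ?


Favorable outcomes (roll = 5): 1
Total outcomes = 5
P = 1/5 = 0.2000

P = 0.2000


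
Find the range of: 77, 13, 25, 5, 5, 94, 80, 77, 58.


Max = 94, Min = 5
Range = 94 - 5 = 89

Range = 89


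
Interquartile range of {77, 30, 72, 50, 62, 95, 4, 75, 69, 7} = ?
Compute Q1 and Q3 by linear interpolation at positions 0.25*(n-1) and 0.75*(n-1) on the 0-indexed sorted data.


Sorted: 4, 7, 30, 50, 62, 69, 72, 75, 77, 95
Q1 (25th %ile) = 35.0000
Q3 (75th %ile) = 74.2500
IQR = 74.2500 - 35.0000 = 39.2500

IQR = 39.2500


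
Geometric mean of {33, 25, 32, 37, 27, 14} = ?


Product = 33 × 25 × 32 × 37 × 27 × 14 = 369230400
GM = 369230400^(1/6) = 26.7845

GM = 26.7845


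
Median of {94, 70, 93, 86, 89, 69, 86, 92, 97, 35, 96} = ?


Sorted: 35, 69, 70, 86, 86, 89, 92, 93, 94, 96, 97
n = 11 (odd)
Middle value = 89

Median = 89


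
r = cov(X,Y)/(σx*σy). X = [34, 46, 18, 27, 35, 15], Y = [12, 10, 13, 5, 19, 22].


Mean X = 29.1667, Mean Y = 13.5000
SD X = 10.573815, SD Y = 5.619905
Cov = -21.750000
r = -21.750000/(10.573815*5.619905) = -0.3660

r = -0.3660


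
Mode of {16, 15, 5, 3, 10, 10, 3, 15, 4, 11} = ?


Frequencies: 3:2, 4:1, 5:1, 10:2, 11:1, 15:2, 16:1
Max frequency = 2
Mode = 3, 10, 15

Mode = 3, 10, 15


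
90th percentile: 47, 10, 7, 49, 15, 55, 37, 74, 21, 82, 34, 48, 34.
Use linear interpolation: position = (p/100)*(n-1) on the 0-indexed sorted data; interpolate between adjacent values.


Sorted: 7, 10, 15, 21, 34, 34, 37, 47, 48, 49, 55, 74, 82
n = 13
Index = 90/100 * 12 = 10.8000
Lower = data[10] = 55, Upper = data[11] = 74
P90 = 55 + 0.8000*(19) = 70.2000

P90 = 70.2000


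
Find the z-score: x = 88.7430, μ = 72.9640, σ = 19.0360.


z = (88.7430 - 72.9640)/19.0360
= 15.7790/19.0360
= 0.8289

z = 0.8289


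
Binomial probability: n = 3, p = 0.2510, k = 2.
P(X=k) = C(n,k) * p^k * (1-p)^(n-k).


C(3,2) = 3
p^2 = 0.063001
(1-p)^1 = 0.749000
P = 3 * 0.063001 * 0.749000 = 0.1416

P(X=2) = 0.1416


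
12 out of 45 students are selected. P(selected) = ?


P = 12/45 = 0.2667

P = 0.2667


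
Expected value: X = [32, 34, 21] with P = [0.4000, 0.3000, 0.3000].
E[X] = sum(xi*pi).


E[X] = 32*0.4000 + 34*0.3000 + 21*0.3000
= 12.8000 + 10.2000 + 6.3000
= 29.3000

E[X] = 29.3000


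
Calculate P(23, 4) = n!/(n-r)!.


P(23,4) = 23!/19!
= 25852016738884976640000/121645100408832000
= 212520

P(23,4) = 212520


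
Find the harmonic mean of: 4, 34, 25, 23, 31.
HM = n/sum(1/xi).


Sum of reciprocals = 1/4 + 1/34 + 1/25 + 1/23 + 1/31 = 0.395148
HM = 5/0.395148 = 12.6535

HM = 12.6535


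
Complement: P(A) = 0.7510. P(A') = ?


P(not A) = 1 - 0.7510 = 0.2490

P(not A) = 0.2490


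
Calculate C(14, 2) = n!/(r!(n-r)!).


C(14,2) = 14!/(2! × 12!)
= 87178291200/(2 × 479001600)
= 91

C(14,2) = 91


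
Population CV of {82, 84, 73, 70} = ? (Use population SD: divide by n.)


Mean = 77.2500
SD = 5.8896
CV = (5.8896/77.2500)*100 = 7.6241%

CV = 7.6241%


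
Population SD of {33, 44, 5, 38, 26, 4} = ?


Mean = 25.0000
Variance = 239.3333
SD = sqrt(239.3333) = 15.4704

SD = 15.4704


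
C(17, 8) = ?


C(17,8) = 17!/(8! × 9!)
= 355687428096000/(40320 × 362880)
= 24310

C(17,8) = 24310


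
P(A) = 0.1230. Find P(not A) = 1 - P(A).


P(not A) = 1 - 0.1230 = 0.8770

P(not A) = 0.8770


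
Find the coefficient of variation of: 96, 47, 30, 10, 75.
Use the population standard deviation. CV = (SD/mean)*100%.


Mean = 51.6000
SD = 30.7805
CV = (30.7805/51.6000)*100 = 59.6522%

CV = 59.6522%


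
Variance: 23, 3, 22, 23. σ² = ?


Mean = 17.7500
Squared deviations: 27.5625, 217.5625, 18.0625, 27.5625
Sum = 290.7500
Variance = 290.7500/4 = 72.6875

Variance = 72.6875


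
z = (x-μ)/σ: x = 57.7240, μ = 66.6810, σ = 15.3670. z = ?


z = (57.7240 - 66.6810)/15.3670
= -8.9570/15.3670
= -0.5829

z = -0.5829


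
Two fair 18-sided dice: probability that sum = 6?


Total outcomes = 18×18 = 324
Favorable (sum = 6): 5
P = 5/324 = 0.0154

P = 0.0154


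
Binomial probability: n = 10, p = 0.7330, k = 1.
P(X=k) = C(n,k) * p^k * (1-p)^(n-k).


C(10,1) = 10
p^1 = 0.733000
(1-p)^9 = 6.896065e-06
P = 10 * 0.733000 * 6.896065e-06 = 5.0548e-05

P(X=1) = 5.0548e-05


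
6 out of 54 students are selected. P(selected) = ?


P = 6/54 = 0.1111

P = 0.1111


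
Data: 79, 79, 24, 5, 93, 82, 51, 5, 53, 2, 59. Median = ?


Sorted: 2, 5, 5, 24, 51, 53, 59, 79, 79, 82, 93
n = 11 (odd)
Middle value = 53

Median = 53


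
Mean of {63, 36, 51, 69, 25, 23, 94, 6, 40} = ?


Sum = 63 + 36 + 51 + 69 + 25 + 23 + 94 + 6 + 40 = 407
n = 9
Mean = 407/9 = 45.2222

Mean = 45.2222


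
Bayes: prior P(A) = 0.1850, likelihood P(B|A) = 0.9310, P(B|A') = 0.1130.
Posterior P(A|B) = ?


P(B) = P(B|A)*P(A) + P(B|A')*P(A')
= 0.9310*0.1850 + 0.1130*0.8150
= 0.172235 + 0.092095 = 0.264330
P(A|B) = 0.172235/0.264330 = 0.6516

P(A|B) = 0.6516


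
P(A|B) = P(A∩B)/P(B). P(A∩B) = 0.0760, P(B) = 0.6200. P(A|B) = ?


P(A|B) = 0.0760/0.6200 = 0.1226

P(A|B) = 0.1226


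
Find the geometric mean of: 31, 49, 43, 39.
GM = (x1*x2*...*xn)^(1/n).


Product = 31 × 49 × 43 × 39 = 2547363
GM = 2547363^(1/4) = 39.9505

GM = 39.9505


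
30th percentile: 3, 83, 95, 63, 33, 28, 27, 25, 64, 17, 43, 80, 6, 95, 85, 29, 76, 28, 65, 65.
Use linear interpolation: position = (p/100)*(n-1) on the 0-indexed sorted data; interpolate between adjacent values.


Sorted: 3, 6, 17, 25, 27, 28, 28, 29, 33, 43, 63, 64, 65, 65, 76, 80, 83, 85, 95, 95
n = 20
Index = 30/100 * 19 = 5.7000
Lower = data[5] = 28, Upper = data[6] = 28
P30 = 28 + 0.7000*(0) = 28.0000

P30 = 28.0000


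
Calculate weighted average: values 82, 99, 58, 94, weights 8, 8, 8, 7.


Numerator = 82*8 + 99*8 + 58*8 + 94*7 = 2570
Denominator = 8 + 8 + 8 + 7 = 31
WM = 2570/31 = 82.9032

WM = 82.9032


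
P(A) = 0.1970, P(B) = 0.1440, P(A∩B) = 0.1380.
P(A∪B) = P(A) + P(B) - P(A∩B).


P(A∪B) = 0.1970 + 0.1440 - 0.1380
= 0.3410 - 0.1380
= 0.2030

P(A∪B) = 0.2030


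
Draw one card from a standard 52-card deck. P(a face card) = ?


12 face cards in 52 cards
P = 12/52 = 0.2308

P = 0.2308


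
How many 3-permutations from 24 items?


P(24,3) = 24!/21!
= 620448401733239439360000/51090942171709440000
= 12144

P(24,3) = 12144


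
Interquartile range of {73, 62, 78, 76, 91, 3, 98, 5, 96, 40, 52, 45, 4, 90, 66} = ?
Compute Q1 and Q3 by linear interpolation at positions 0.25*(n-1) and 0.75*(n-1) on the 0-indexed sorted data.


Sorted: 3, 4, 5, 40, 45, 52, 62, 66, 73, 76, 78, 90, 91, 96, 98
Q1 (25th %ile) = 42.5000
Q3 (75th %ile) = 84.0000
IQR = 84.0000 - 42.5000 = 41.5000

IQR = 41.5000
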